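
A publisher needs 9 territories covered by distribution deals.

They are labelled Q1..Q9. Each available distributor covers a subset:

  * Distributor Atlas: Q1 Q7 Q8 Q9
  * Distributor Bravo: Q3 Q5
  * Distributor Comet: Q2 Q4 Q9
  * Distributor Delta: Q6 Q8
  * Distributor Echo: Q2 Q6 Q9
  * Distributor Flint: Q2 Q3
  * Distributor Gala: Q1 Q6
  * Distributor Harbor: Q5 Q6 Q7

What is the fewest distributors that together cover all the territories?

4

Atlas and Bravo and Comet and Gala together: Atlas ∪ Bravo ∪ Comet ∪ Gala = {Q1, Q2, Q3, Q4, Q5, Q6, Q7, Q8, Q9} — every territory is covered.
No 3 of the 8 distributors cover everything (all 56 combinations miss at least one territory), so 4 is optimal.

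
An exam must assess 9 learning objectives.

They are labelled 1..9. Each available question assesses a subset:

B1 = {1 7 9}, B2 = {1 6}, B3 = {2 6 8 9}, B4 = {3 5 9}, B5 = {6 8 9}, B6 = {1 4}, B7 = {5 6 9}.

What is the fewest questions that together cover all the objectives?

B1 and B3 and B4 and B6 together: B1 ∪ B3 ∪ B4 ∪ B6 = {1, 2, 3, 4, 5, 6, 7, 8, 9} — every objective is covered.
Only B3 contains 2, so B3 is forced; the remaining 5 objectives need at least 3 more questions (each remaining question adds at most 2) — so at least 4 questions are needed, and 4 is optimal.

4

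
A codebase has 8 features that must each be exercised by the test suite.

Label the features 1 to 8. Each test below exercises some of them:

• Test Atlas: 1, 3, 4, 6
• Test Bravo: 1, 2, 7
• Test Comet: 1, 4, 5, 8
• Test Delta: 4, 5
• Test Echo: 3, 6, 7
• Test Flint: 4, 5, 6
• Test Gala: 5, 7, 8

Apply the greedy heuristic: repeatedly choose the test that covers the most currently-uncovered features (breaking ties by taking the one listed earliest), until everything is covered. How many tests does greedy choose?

3

Greedy: pick Atlas (covers 4 new) → pick Gala (covers 3 new) → pick Bravo (covers 1 new). Total picks: 3.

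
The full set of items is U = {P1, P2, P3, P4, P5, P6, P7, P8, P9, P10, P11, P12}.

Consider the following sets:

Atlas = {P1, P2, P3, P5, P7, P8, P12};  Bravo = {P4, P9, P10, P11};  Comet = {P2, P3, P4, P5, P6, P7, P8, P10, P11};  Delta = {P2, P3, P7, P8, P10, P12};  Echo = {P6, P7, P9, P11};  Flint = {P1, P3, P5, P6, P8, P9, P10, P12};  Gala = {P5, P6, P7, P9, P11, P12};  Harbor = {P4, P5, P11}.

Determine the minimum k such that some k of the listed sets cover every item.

Comet and Flint together: Comet ∪ Flint = {P1, P2, P3, P4, P5, P6, P7, P8, P9, P10, P11, P12} — every item is covered.
No single set has all 12 items (the largest, Comet, has 9), so 2 is optimal.

2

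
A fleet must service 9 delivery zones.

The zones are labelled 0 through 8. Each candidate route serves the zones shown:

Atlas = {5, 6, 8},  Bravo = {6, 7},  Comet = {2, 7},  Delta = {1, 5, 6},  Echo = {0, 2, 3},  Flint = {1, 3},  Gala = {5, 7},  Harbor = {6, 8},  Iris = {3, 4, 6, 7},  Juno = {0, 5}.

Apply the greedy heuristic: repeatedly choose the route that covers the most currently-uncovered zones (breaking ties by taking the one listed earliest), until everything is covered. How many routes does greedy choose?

4

Greedy: pick Iris (covers 4 new) → pick Atlas (covers 2 new) → pick Echo (covers 2 new) → pick Delta (covers 1 new). Total picks: 4.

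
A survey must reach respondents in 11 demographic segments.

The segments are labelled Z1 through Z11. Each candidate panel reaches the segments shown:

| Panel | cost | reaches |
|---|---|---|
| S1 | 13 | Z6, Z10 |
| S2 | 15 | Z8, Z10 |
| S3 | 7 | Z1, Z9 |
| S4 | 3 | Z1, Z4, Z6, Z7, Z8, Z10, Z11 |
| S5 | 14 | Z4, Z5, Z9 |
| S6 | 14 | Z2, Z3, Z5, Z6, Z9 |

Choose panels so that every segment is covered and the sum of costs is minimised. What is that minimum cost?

S4, S6 together cover every segment (S4 ∪ S6 = {Z1, Z2, Z3, Z4, Z5, Z6, Z7, Z8, Z9, Z10, Z11}); total cost 3 + 14 = 17.
No covering selection has total cost below 17.

17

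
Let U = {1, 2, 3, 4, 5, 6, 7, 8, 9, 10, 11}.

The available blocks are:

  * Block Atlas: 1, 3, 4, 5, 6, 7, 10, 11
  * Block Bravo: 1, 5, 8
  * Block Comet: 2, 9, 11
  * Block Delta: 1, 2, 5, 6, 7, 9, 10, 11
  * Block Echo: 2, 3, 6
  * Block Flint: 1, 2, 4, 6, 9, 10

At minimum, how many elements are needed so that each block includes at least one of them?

2

H = {1, 2} meets every block (each contains at least one member of H), and |H| = 2.
The blocks Bravo, Echo are pairwise disjoint, so any hitting set needs a separate element for each — at least 2. Hence 2 is optimal.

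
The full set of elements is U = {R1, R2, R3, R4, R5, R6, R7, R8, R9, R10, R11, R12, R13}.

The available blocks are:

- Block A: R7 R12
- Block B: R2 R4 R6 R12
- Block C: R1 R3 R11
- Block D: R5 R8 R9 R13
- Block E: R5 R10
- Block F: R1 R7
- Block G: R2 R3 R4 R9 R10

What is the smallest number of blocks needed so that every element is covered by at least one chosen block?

A and B and C and D and G together: A ∪ B ∪ C ∪ D ∪ G = {R1, R2, R3, R4, R5, R6, R7, R8, R9, R10, R11, R12, R13} — every element is covered.
No 4 of the 7 blocks cover everything (all 35 combinations miss at least one element), so 5 is optimal.

5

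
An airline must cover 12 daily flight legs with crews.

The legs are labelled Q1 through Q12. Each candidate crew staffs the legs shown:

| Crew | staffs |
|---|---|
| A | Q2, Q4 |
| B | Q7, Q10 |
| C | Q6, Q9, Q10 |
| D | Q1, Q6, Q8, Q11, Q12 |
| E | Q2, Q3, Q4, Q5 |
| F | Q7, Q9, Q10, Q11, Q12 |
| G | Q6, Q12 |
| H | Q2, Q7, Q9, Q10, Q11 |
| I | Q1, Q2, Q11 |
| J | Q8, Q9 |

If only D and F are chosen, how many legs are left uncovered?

4

Union of D, F = {Q1, Q6, Q7, Q8, Q9, Q10, Q11, Q12}.
Not covered: Q2, Q3, Q4, Q5 — 4 legs.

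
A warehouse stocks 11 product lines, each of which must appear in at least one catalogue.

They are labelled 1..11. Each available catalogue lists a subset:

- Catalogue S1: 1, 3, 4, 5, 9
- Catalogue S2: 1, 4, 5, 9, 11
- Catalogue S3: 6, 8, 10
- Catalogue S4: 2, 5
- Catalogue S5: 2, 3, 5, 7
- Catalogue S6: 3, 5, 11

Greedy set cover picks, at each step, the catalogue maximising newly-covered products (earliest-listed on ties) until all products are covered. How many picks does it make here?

Greedy: pick S1 (covers 5 new) → pick S3 (covers 3 new) → pick S5 (covers 2 new) → pick S2 (covers 1 new). Total picks: 4.
(The true minimum cover uses only 3 catalogues, so greedy is not optimal here.)

4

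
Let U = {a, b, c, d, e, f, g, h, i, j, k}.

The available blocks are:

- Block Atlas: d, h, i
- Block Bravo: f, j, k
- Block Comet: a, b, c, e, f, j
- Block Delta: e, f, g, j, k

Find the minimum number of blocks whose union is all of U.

3

Atlas and Comet and Delta together: Atlas ∪ Comet ∪ Delta = {a, b, c, d, e, f, g, h, i, j, k} — every element is covered.
Only Comet contains a, so Comet is forced; the remaining 5 elements need at least 2 more blocks (each remaining block adds at most 3) — so at least 3 blocks are needed, and 3 is optimal.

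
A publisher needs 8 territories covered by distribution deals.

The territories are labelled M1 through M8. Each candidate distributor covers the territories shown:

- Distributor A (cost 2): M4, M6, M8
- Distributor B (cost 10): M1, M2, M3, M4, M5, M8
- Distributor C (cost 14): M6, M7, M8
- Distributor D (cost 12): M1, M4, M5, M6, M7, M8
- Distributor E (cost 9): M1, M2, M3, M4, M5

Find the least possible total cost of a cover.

D, E together cover every territory (D ∪ E = {M1, M2, M3, M4, M5, M6, M7, M8}); total cost 12 + 9 = 21.
The greedy pick A, E, D costs 23; no covering selection beats 21.

21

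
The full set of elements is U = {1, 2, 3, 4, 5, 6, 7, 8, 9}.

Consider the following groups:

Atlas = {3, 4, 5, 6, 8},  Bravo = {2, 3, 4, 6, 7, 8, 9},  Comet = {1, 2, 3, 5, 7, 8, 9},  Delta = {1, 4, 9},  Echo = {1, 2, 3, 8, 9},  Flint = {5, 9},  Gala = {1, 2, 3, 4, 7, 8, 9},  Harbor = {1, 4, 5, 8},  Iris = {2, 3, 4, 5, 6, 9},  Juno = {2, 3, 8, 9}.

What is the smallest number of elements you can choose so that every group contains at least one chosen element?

Take H = {4, 9}. Each listed group contains at least one of these, so H is a hitting set of size 2.
No single element lies in every group, so at least 2 are needed and 2 is optimal.

2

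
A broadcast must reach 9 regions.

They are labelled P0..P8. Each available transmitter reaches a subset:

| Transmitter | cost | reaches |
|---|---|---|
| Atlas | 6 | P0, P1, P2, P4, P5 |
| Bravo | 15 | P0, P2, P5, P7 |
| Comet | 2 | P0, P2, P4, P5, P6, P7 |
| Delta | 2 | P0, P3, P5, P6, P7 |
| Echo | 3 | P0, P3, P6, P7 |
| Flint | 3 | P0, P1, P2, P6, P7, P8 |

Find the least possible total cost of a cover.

Comet, Delta, Flint together cover every region (Comet ∪ Delta ∪ Flint = {P0, P1, P2, P3, P4, P5, P6, P7, P8}); total cost 2 + 2 + 3 = 7.
No covering selection has total cost below 7.

7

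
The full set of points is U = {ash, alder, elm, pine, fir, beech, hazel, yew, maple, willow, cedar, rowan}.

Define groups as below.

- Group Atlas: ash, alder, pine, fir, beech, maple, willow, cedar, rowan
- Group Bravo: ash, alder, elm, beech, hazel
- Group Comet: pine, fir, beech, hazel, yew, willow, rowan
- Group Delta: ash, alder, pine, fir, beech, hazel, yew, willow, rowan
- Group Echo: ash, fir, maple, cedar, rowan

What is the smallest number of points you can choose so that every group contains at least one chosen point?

2

H = {alder, rowan} meets every group (each contains at least one member of H), and |H| = 2.
No single point lies in every group, so at least 2 are needed and 2 is optimal.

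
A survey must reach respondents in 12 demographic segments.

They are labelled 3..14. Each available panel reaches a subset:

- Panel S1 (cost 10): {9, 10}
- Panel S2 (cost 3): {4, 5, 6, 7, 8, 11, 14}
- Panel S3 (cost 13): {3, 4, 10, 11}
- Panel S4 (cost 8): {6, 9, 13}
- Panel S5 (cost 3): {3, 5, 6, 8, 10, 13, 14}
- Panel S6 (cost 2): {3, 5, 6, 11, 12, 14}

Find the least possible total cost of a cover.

16

S2, S4, S5, S6 together cover every segment (S2 ∪ S4 ∪ S5 ∪ S6 = {3, 4, 5, 6, 7, 8, 9, 10, 11, 12, 13, 14}); total cost 3 + 8 + 3 + 2 = 16.
No covering selection has total cost below 16.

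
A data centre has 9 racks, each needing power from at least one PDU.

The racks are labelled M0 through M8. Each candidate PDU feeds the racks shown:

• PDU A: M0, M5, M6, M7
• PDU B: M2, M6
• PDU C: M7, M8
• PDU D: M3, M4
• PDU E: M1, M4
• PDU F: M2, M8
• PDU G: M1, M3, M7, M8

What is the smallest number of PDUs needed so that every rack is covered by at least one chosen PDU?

4

A and B and D and G together: A ∪ B ∪ D ∪ G = {M0, M1, M2, M3, M4, M5, M6, M7, M8} — every rack is covered.
No 3 of the 7 PDUs cover everything (all 35 combinations miss at least one rack), so 4 is optimal.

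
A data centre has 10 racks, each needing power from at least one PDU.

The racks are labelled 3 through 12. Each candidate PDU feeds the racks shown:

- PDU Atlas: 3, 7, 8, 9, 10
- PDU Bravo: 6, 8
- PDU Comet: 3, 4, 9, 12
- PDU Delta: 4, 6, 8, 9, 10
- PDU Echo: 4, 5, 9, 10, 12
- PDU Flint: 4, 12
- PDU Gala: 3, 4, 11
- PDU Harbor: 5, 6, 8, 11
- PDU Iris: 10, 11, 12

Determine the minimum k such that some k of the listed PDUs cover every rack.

Atlas and Comet and Harbor together: Atlas ∪ Comet ∪ Harbor = {3, 4, 5, 6, 7, 8, 9, 10, 11, 12} — every rack is covered.
Only Atlas contains 7, so Atlas is forced; the remaining 5 racks need at least 2 more PDUs (each remaining PDU adds at most 3) — so at least 3 PDUs are needed, and 3 is optimal.

3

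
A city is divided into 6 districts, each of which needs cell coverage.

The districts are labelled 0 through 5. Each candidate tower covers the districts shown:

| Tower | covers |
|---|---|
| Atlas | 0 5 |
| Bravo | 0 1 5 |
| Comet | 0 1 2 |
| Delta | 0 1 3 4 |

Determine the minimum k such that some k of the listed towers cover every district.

3

Take {Bravo, Comet, Delta}. Their union is {0, 1, 2, 3, 4, 5}, which is all 6 districts.
Only Comet contains 2, so Comet is forced; the remaining 3 districts need at least 2 more towers (each remaining tower adds at most 2) — so at least 3 towers are needed, and 3 is optimal.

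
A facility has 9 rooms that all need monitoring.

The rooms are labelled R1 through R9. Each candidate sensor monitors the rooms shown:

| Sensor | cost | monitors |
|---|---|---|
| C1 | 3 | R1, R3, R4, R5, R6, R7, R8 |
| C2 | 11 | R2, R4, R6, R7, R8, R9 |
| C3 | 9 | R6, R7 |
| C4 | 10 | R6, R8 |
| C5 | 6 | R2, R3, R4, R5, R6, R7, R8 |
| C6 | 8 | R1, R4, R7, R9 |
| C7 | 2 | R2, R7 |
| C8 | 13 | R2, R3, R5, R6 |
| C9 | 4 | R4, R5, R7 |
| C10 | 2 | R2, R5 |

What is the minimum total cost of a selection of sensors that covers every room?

13

C1, C6, C10 together cover every room (C1 ∪ C6 ∪ C10 = {R1, R2, R3, R4, R5, R6, R7, R8, R9}); total cost 3 + 8 + 2 = 13.
No covering selection has total cost below 13.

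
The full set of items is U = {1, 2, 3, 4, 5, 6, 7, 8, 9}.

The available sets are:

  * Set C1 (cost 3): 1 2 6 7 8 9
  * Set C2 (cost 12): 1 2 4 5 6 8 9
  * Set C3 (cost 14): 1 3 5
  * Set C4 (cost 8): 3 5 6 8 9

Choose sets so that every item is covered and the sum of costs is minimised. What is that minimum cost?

23

C1, C2, C4 together cover every item (C1 ∪ C2 ∪ C4 = {1, 2, 3, 4, 5, 6, 7, 8, 9}); total cost 3 + 12 + 8 = 23.
No covering selection has total cost below 23.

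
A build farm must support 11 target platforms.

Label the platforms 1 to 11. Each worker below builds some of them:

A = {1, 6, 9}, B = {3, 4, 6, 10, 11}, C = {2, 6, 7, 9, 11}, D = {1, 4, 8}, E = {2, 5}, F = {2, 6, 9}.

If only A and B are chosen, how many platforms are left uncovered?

4

Union of A, B = {1, 3, 4, 6, 9, 10, 11}.
Not covered: 2, 5, 7, 8 — 4 platforms.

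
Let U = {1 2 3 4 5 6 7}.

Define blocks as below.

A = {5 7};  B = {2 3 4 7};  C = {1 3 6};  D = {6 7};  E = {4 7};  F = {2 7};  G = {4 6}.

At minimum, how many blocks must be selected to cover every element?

3

A and B and C together: A ∪ B ∪ C = {1, 2, 3, 4, 5, 6, 7} — every element is covered.
Only C contains 1, so C is forced; the remaining 4 elements need at least 2 more blocks (each remaining block adds at most 3) — so at least 3 blocks are needed, and 3 is optimal.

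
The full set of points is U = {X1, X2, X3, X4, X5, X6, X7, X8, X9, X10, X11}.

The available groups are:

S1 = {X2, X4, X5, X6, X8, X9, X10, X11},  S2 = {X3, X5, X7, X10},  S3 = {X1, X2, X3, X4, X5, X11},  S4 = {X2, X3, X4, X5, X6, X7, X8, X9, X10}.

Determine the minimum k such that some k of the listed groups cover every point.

S3 and S4 together: S3 ∪ S4 = {X1, X2, X3, X4, X5, X6, X7, X8, X9, X10, X11} — every point is covered.
No single group has all 11 points (the largest, S4, has 9), so 2 is optimal.

2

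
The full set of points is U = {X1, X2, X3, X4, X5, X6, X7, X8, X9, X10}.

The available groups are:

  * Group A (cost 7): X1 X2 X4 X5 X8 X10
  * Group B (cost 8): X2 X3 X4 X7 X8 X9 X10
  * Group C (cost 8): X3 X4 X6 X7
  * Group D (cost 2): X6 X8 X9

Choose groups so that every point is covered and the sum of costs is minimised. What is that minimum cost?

A, C, D together cover every point (A ∪ C ∪ D = {X1, X2, X3, X4, X5, X6, X7, X8, X9, X10}); total cost 7 + 8 + 2 = 17.
No covering selection has total cost below 17.

17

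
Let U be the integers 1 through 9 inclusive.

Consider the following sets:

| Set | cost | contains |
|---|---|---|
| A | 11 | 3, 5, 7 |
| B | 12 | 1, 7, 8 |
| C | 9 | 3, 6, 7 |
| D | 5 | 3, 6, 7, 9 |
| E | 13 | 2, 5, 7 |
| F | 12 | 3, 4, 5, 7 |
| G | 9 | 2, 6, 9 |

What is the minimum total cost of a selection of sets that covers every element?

B, F, G together cover every element (B ∪ F ∪ G = {1, 2, 3, 4, 5, 6, 7, 8, 9}); total cost 12 + 12 + 9 = 33.
The greedy pick D, B, F, G costs 38; no covering selection beats 33.

33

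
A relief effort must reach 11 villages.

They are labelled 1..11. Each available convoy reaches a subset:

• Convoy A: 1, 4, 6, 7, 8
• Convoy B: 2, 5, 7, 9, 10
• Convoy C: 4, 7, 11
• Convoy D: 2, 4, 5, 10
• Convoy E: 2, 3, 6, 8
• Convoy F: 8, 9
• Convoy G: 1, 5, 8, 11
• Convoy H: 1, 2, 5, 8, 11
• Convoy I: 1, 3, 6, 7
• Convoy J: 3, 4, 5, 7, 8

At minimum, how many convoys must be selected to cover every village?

Take {A, B, H, I}. Their union is {1, 2, 3, 4, 5, 6, 7, 8, 9, 10, 11}, which is all 11 villages.
No 3 of the 10 convoys cover everything (all 120 combinations miss at least one village), so 4 is optimal.

4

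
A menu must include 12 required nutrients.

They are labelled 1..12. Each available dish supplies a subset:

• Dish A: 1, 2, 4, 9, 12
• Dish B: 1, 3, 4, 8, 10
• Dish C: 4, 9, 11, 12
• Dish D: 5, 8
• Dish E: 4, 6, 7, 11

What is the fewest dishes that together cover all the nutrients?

Take {A, B, D, E}. Their union is {1, 2, 3, 4, 5, 6, 7, 8, 9, 10, 11, 12}, which is all 12 nutrients.
Only A contains 2, so A is forced; the remaining 7 nutrients need at least 3 more dishes (each remaining dish adds at most 3) — so at least 4 dishes are needed, and 4 is optimal.

4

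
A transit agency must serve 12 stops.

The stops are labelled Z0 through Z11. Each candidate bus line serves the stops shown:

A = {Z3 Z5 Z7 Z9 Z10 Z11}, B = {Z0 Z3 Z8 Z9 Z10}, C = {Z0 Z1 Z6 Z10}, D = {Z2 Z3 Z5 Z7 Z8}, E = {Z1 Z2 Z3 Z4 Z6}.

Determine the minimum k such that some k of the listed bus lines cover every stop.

3

Take {A, B, E}. Their union is {Z0, Z1, Z2, Z3, Z4, Z5, Z6, Z7, Z8, Z9, Z10, Z11}, which is all 12 stops.
Only E contains Z4, so E is forced; the remaining 7 stops need at least 2 more bus lines (each remaining bus line adds at most 5) — so at least 3 bus lines are needed, and 3 is optimal.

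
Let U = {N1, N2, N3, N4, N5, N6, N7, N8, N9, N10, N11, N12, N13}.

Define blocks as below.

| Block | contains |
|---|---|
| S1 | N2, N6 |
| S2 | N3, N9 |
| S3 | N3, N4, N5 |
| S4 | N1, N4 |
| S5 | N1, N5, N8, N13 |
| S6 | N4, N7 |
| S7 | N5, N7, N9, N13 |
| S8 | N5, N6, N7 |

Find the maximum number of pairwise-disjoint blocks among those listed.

4

S1, S2, S5, S6 are pairwise disjoint (S1={N2,N6}; S2={N3,N9}; S5={N1,N5,N8,N13}; S6={N4,N7}).
Every remaining block overlaps one of these, and no 5 of the listed blocks are pairwise disjoint, so 4 is the maximum.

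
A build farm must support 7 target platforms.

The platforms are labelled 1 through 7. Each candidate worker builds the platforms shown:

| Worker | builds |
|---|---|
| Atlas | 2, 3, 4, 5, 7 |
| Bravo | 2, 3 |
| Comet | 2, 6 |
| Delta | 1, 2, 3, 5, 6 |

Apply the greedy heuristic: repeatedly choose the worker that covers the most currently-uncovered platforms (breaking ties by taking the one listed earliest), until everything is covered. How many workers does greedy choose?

2

Greedy: pick Atlas (covers 5 new) → pick Delta (covers 2 new). Total picks: 2.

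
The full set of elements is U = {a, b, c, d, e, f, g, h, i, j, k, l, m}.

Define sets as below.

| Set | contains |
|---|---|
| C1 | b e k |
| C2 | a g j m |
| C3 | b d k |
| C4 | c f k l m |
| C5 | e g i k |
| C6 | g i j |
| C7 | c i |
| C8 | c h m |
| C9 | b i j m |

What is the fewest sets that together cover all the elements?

5

C2, C3, C4, C5, and C8 cover everything between them: the union {a, b, c, d, e, f, g, h, i, j, k, l, m} is all of U.
No 4 of the 9 sets cover everything (all 126 combinations miss at least one element), so 5 is optimal.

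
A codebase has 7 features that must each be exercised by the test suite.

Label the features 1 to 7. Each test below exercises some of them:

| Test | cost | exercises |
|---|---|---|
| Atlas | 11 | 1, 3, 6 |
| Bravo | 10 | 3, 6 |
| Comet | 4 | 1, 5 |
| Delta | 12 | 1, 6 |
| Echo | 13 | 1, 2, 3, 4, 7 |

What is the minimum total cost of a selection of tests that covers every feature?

Bravo, Comet, Echo together cover every feature (Bravo ∪ Comet ∪ Echo = {1, 2, 3, 4, 5, 6, 7}); total cost 10 + 4 + 13 = 27.
No covering selection has total cost below 27.

27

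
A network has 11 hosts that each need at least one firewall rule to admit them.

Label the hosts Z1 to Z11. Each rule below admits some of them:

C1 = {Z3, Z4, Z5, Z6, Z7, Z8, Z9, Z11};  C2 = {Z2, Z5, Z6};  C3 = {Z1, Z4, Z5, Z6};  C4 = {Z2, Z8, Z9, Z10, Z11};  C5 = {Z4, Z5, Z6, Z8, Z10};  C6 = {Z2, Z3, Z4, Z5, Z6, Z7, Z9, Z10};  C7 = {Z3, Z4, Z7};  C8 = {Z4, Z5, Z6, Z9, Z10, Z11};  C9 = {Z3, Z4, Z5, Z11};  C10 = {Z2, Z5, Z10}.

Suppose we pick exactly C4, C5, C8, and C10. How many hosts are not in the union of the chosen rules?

3

Union of C4, C5, C8, C10 = {Z2, Z4, Z5, Z6, Z8, Z9, Z10, Z11}.
Not covered: Z1, Z3, Z7 — 3 hosts.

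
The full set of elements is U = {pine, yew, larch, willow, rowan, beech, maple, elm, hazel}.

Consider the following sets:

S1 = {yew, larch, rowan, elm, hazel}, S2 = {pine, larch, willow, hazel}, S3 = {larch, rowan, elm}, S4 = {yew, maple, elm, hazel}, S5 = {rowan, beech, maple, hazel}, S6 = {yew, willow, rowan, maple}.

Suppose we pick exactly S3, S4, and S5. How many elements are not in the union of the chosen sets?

2

Union of S3, S4, S5 = {yew, larch, rowan, beech, maple, elm, hazel}.
Not covered: pine, willow — 2 elements.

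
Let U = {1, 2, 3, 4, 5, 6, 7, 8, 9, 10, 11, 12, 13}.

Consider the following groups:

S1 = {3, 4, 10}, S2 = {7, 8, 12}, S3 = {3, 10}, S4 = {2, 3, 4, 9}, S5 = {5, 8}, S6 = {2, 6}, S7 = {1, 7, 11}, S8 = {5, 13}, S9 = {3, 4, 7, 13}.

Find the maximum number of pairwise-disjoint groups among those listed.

S1, S5, S6, S7 are pairwise disjoint (S1={3,4,10}; S5={5,8}; S6={2,6}; S7={1,7,11}).
Every remaining group overlaps one of these, and no 5 of the listed groups are pairwise disjoint, so 4 is the maximum.

4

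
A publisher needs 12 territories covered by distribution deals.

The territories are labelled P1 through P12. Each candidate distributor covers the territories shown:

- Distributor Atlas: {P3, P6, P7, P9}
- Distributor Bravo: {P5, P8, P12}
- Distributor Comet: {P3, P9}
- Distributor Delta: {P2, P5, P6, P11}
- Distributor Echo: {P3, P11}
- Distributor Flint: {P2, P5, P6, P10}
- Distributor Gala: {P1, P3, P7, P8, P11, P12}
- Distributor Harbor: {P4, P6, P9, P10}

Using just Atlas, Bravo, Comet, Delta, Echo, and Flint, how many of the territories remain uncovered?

2

Union of Atlas, Bravo, Comet, Delta, Echo, Flint = {P2, P3, P5, P6, P7, P8, P9, P10, P11, P12}.
Not covered: P1, P4 — 2 territories.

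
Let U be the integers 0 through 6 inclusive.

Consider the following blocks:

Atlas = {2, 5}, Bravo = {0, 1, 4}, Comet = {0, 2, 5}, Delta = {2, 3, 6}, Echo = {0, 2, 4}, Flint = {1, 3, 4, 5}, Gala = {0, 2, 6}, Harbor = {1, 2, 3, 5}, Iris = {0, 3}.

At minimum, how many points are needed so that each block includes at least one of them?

3

Take H = {0, 2, 3}. Each listed block contains at least one of these, so H is a hitting set of size 3.
No choice of 2 points meets every block, so 3 is the minimum.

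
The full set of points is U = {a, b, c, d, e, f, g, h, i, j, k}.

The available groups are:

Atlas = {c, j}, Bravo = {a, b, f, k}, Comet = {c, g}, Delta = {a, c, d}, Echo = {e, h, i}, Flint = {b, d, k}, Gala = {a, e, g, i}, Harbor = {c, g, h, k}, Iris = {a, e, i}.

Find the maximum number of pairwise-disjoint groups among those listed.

3

Comet, Echo, Flint are pairwise disjoint (Comet={c,g}; Echo={e,h,i}; Flint={b,d,k}).
Every remaining group overlaps one of these, and no 4 of the listed groups are pairwise disjoint, so 3 is the maximum.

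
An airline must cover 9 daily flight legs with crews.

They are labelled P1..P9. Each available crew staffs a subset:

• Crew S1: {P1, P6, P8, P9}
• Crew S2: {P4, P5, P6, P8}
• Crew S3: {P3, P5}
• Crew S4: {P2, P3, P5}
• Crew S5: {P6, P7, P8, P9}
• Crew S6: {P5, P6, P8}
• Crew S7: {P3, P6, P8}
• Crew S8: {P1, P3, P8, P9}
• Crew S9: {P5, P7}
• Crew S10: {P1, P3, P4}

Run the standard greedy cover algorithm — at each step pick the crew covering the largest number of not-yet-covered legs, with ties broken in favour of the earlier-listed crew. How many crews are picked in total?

4

Greedy: pick S1 (covers 4 new) → pick S4 (covers 3 new) → pick S2 (covers 1 new) → pick S5 (covers 1 new). Total picks: 4.
(The true minimum cover uses only 3 crews, so greedy is not optimal here.)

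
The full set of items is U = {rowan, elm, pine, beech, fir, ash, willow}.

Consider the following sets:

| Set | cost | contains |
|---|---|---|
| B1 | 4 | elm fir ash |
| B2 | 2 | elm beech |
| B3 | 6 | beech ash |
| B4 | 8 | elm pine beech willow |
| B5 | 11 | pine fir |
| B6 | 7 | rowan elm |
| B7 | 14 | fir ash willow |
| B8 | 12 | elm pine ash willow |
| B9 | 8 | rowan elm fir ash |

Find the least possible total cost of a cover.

16

B4, B9 together cover every item (B4 ∪ B9 = {rowan, elm, pine, beech, fir, ash, willow}); total cost 8 + 8 = 16.
The greedy pick B2, B1, B4, B6 costs 21; no covering selection beats 16.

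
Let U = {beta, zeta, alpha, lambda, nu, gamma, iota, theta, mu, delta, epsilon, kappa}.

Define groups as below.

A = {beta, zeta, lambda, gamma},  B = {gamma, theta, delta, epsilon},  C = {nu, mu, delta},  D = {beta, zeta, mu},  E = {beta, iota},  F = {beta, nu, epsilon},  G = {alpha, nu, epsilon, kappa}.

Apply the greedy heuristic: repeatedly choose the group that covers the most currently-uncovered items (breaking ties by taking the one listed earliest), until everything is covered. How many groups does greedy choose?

Greedy: pick A (covers 4 new) → pick G (covers 4 new) → pick B (covers 2 new) → pick C (covers 1 new) → pick E (covers 1 new). Total picks: 5.

5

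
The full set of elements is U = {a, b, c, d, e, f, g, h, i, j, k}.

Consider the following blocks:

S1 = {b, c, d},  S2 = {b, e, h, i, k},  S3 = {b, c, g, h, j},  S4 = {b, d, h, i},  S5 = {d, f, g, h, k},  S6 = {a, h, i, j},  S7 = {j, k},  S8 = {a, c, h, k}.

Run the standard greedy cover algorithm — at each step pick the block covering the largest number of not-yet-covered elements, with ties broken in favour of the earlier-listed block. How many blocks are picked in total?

4

Greedy: pick S2 (covers 5 new) → pick S3 (covers 3 new) → pick S5 (covers 2 new) → pick S6 (covers 1 new). Total picks: 4.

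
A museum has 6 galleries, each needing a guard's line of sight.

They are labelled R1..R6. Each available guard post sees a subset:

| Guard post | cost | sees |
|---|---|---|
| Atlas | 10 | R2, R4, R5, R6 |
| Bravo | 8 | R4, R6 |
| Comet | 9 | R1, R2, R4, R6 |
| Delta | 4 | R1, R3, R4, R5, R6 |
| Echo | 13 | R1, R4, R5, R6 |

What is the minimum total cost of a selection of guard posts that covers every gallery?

Comet, Delta together cover every gallery (Comet ∪ Delta = {R1, R2, R3, R4, R5, R6}); total cost 9 + 4 = 13.
No covering selection has total cost below 13.

13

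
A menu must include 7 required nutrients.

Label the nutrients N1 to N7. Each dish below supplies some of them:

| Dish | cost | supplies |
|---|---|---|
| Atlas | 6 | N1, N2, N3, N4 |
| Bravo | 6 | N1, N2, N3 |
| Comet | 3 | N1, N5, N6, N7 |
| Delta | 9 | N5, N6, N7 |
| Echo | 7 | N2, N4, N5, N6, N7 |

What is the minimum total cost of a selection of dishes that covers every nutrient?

9

Atlas, Comet together cover every nutrient (Atlas ∪ Comet = {N1, N2, N3, N4, N5, N6, N7}); total cost 6 + 3 = 9.
No covering selection has total cost below 9.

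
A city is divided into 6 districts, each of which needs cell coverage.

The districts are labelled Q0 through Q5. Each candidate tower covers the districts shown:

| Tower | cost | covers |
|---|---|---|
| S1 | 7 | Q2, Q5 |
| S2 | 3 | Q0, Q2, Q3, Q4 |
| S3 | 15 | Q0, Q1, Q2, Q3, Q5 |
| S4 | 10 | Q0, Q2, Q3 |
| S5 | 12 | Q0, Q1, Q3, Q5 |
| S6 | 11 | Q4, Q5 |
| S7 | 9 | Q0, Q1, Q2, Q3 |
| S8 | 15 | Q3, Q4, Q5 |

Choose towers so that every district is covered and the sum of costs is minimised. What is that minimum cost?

S2, S5 together cover every district (S2 ∪ S5 = {Q0, Q1, Q2, Q3, Q4, Q5}); total cost 3 + 12 = 15.
No covering selection has total cost below 15.

15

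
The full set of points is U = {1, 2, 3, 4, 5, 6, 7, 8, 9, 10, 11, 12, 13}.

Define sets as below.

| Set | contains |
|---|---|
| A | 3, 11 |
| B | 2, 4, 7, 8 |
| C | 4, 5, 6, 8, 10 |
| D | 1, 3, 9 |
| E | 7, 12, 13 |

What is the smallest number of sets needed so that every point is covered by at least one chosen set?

5

A and B and C and D and E together: A ∪ B ∪ C ∪ D ∪ E = {1, 2, 3, 4, 5, 6, 7, 8, 9, 10, 11, 12, 13} — every point is covered.
No 4 of the 5 sets cover everything (all 5 combinations miss at least one point), so 5 is optimal.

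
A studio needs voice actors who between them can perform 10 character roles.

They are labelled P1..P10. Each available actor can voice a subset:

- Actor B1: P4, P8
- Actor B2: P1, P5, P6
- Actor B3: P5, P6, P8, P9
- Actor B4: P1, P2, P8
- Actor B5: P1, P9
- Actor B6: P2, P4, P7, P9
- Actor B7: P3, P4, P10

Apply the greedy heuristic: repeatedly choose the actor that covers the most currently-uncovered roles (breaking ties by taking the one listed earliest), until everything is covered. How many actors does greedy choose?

4

Greedy: pick B3 (covers 4 new) → pick B6 (covers 3 new) → pick B7 (covers 2 new) → pick B2 (covers 1 new). Total picks: 4.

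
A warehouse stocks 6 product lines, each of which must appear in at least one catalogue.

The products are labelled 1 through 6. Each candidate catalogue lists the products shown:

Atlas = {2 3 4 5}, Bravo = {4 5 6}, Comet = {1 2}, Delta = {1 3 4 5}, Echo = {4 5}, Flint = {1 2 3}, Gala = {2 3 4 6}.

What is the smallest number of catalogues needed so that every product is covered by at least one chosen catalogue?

2

Bravo and Flint together: Bravo ∪ Flint = {1, 2, 3, 4, 5, 6} — every product is covered.
No single catalogue has all 6 products (the largest, Atlas, has 4), so 2 is optimal.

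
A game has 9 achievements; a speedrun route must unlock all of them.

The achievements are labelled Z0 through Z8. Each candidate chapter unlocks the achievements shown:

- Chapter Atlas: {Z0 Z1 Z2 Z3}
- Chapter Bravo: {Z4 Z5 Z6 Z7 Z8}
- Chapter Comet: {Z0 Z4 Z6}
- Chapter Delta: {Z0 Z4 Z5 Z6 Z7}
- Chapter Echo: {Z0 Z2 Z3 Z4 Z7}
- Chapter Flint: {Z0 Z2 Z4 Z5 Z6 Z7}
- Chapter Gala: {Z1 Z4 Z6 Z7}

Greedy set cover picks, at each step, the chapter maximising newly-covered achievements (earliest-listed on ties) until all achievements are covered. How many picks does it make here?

3

Greedy: pick Flint (covers 6 new) → pick Atlas (covers 2 new) → pick Bravo (covers 1 new). Total picks: 3.
(The true minimum cover uses only 2 chapters, so greedy is not optimal here.)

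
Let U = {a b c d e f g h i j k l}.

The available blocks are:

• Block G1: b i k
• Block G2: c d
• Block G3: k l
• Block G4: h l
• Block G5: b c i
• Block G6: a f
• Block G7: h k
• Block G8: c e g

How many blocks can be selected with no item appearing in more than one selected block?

G1, G2, G4, G6 are pairwise disjoint (G1={b,i,k}; G2={c,d}; G4={h,l}; G6={a,f}).
Every remaining block overlaps one of these, and no 5 of the listed blocks are pairwise disjoint, so 4 is the maximum.

4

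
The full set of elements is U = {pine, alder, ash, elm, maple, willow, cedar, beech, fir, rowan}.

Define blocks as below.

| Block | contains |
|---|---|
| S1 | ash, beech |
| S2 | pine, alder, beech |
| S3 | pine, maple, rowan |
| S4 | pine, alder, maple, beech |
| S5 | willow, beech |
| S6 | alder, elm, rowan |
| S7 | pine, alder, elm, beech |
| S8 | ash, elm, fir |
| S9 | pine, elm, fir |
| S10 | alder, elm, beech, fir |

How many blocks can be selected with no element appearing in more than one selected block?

S3, S5, S8 are pairwise disjoint (S3={pine,maple,rowan}; S5={willow,beech}; S8={ash,elm,fir}).
Every remaining block overlaps one of these, and no 4 of the listed blocks are pairwise disjoint, so 3 is the maximum.

3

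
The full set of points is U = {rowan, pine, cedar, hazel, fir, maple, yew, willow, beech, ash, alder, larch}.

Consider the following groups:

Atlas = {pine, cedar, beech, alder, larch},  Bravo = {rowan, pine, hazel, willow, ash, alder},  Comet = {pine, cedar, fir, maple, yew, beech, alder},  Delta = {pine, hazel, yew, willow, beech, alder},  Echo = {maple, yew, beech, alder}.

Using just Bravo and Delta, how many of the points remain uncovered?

Union of Bravo, Delta = {rowan, pine, hazel, yew, willow, beech, ash, alder}.
Not covered: cedar, fir, maple, larch — 4 points.

4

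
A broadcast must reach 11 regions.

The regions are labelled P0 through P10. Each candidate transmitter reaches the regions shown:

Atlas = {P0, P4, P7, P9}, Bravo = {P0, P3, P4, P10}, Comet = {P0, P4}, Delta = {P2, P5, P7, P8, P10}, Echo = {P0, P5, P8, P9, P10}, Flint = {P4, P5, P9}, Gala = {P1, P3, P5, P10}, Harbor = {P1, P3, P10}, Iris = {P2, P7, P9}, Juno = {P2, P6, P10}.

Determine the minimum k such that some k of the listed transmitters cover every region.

4

Atlas and Delta and Harbor and Juno together: Atlas ∪ Delta ∪ Harbor ∪ Juno = {P0, P1, P2, P3, P4, P5, P6, P7, P8, P9, P10} — every region is covered.
No 3 of the 10 transmitters cover everything (all 120 combinations miss at least one region), so 4 is optimal.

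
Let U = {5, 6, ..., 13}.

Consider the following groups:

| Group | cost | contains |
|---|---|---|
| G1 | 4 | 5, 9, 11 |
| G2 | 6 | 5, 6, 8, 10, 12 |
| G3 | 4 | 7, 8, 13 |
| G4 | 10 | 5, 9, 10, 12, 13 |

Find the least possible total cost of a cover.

14

G1, G2, G3 together cover every point (G1 ∪ G2 ∪ G3 = {5, 6, 7, 8, 9, 10, 11, 12, 13}); total cost 4 + 6 + 4 = 14.
No covering selection has total cost below 14.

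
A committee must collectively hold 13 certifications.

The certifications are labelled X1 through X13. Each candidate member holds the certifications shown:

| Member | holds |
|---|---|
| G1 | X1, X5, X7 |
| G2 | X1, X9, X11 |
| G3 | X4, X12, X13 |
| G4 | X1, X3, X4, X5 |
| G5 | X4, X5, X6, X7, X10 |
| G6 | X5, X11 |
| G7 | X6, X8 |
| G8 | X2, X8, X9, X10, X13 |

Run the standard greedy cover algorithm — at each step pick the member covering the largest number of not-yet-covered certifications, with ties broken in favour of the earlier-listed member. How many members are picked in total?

5

Greedy: pick G5 (covers 5 new) → pick G8 (covers 4 new) → pick G2 (covers 2 new) → pick G3 (covers 1 new) → pick G4 (covers 1 new). Total picks: 5.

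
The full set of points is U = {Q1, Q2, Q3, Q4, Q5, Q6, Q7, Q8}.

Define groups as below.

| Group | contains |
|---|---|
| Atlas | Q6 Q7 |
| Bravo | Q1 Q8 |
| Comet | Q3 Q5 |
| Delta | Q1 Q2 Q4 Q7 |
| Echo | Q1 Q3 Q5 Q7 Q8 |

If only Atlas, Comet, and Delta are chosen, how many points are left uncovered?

1

Union of Atlas, Comet, Delta = {Q1, Q2, Q3, Q4, Q5, Q6, Q7}.
Not covered: Q8 — 1 point.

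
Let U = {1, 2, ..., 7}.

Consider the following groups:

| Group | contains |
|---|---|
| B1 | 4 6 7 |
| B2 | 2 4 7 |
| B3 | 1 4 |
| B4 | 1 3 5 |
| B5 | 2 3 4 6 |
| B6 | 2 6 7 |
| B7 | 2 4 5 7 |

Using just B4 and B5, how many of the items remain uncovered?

1

Union of B4, B5 = {1, 2, 3, 4, 5, 6}.
Not covered: 7 — 1 item.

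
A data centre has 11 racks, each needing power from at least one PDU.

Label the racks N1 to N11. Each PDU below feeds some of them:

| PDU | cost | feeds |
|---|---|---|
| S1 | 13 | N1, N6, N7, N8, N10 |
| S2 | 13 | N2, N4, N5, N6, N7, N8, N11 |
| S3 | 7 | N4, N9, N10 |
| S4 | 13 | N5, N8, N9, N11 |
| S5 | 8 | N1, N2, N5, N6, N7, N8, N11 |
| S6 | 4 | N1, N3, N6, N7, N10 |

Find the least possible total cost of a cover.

S3, S5, S6 together cover every rack (S3 ∪ S5 ∪ S6 = {N1, N2, N3, N4, N5, N6, N7, N8, N9, N10, N11}); total cost 7 + 8 + 4 = 19.
No covering selection has total cost below 19.

19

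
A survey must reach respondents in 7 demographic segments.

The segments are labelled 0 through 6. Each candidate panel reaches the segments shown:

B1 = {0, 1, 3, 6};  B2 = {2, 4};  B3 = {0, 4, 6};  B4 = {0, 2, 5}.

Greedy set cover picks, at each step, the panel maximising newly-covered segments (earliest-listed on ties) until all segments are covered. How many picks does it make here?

3

Greedy: pick B1 (covers 4 new) → pick B2 (covers 2 new) → pick B4 (covers 1 new). Total picks: 3.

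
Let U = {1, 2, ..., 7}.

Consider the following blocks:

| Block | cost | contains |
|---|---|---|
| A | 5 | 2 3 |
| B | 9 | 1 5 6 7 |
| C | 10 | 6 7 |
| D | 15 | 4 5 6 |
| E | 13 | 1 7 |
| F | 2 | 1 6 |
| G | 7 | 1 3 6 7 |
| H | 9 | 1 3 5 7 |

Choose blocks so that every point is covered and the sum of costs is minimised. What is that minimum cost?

27

A, D, G together cover every point (A ∪ D ∪ G = {1, 2, 3, 4, 5, 6, 7}); total cost 5 + 15 + 7 = 27.
The greedy pick F, A, B, D costs 31; no covering selection beats 27.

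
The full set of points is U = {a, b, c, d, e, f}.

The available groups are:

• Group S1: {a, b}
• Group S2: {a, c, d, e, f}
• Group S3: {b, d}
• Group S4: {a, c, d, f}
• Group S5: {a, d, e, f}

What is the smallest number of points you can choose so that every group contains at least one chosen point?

The 2 points {b, d} hit every group.
No single point lies in every group, so at least 2 are needed and 2 is optimal.

2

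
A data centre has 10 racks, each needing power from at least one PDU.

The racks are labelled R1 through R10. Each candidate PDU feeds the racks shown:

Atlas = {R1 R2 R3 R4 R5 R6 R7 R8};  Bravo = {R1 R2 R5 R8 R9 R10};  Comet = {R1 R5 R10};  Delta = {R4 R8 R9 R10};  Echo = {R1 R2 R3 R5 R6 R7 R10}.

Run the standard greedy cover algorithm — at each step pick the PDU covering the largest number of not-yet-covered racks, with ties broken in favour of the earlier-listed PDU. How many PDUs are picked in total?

2

Greedy: pick Atlas (covers 8 new) → pick Bravo (covers 2 new). Total picks: 2.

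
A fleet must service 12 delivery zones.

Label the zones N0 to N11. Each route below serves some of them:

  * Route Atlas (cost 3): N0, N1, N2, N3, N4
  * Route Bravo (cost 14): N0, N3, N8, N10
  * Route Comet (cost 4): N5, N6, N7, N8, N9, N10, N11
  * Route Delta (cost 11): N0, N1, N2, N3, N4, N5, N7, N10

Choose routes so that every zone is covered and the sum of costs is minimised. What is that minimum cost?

Atlas, Comet together cover every zone (Atlas ∪ Comet = {N0, N1, N2, N3, N4, N5, N6, N7, N8, N9, N10, N11}); total cost 3 + 4 = 7.
No covering selection has total cost below 7.

7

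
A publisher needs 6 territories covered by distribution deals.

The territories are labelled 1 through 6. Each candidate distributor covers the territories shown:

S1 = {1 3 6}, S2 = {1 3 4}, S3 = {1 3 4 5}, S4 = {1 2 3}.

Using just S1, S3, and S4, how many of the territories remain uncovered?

Union of S1, S3, S4 = {1, 2, 3, 4, 5, 6} — that's every territory, so 0 are uncovered.

0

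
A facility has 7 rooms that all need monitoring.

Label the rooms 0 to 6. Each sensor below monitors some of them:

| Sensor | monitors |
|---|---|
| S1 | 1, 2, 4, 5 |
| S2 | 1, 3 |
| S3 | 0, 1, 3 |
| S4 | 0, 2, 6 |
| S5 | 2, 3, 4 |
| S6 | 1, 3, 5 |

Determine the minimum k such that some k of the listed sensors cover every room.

Take {S1, S4, S5}. Their union is {0, 1, 2, 3, 4, 5, 6}, which is all 7 rooms.
Only S4 contains 6, so S4 is forced; the remaining 4 rooms need at least 2 more sensors (each remaining sensor adds at most 3) — so at least 3 sensors are needed, and 3 is optimal.

3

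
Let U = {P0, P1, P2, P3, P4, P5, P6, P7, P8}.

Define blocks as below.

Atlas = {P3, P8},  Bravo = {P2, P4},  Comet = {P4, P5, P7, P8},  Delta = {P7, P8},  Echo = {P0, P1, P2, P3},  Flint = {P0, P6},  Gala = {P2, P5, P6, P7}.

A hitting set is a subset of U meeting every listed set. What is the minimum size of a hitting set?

Take H = {P0, P2, P8}. Each listed block contains at least one of these, so H is a hitting set of size 3.
The blocks Atlas, Bravo, Flint are pairwise disjoint, so any hitting set needs a separate element for each — at least 3. Hence 3 is optimal.

3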